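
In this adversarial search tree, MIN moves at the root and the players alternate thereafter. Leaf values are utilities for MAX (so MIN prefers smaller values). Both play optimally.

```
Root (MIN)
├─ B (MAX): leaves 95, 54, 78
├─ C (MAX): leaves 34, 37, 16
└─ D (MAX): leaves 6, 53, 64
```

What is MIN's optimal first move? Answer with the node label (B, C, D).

B (MAX): max(95, 54, 78) = 95
C (MAX): max(34, 37, 16) = 37
D (MAX): max(6, 53, 64) = 64
Root (MIN): min(95, 37, 64) = 37
MIN picks the child with the lowest value: C (value 37).

C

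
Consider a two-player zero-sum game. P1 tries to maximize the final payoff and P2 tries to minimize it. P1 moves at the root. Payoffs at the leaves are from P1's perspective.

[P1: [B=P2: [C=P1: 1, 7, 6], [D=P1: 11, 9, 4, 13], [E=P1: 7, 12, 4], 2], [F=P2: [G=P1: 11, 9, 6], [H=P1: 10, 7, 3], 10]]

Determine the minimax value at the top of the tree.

10

C (P1): max(1, 7, 6) = 7
D (P1): max(11, 9, 4, 13) = 13
E (P1): max(7, 12, 4) = 12
B (P2): min(7, 13, 12, 2) = 2
G (P1): max(11, 9, 6) = 11
H (P1): max(10, 7, 3) = 10
F (P2): min(11, 10, 10) = 10
Root (P1): max(2, 10) = 10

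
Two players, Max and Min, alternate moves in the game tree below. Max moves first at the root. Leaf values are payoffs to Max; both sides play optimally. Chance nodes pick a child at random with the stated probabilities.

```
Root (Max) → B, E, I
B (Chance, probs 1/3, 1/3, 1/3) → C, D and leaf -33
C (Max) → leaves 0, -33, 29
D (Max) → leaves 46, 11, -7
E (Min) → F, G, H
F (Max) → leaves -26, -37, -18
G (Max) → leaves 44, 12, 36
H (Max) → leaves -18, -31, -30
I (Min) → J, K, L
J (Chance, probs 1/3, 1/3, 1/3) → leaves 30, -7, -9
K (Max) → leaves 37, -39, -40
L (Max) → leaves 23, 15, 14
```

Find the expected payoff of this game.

C (Max): max(0, -33, 29) = 29
D (Max): max(46, 11, -7) = 46
B (Chance): 1/3·29 + 1/3·46 + 1/3·-33 = 14
F (Max): max(-26, -37, -18) = -18
G (Max): max(44, 12, 36) = 44
H (Max): max(-18, -31, -30) = -18
E (Min): min(-18, 44, -18) = -18
J (Chance): 1/3·30 + 1/3·-7 + 1/3·-9 = 4.67
K (Max): max(37, -39, -40) = 37
L (Max): max(23, 15, 14) = 23
I (Min): min(4.67, 37, 23) = 4.67
Root (Max): max(14, -18, 4.67) = 14

14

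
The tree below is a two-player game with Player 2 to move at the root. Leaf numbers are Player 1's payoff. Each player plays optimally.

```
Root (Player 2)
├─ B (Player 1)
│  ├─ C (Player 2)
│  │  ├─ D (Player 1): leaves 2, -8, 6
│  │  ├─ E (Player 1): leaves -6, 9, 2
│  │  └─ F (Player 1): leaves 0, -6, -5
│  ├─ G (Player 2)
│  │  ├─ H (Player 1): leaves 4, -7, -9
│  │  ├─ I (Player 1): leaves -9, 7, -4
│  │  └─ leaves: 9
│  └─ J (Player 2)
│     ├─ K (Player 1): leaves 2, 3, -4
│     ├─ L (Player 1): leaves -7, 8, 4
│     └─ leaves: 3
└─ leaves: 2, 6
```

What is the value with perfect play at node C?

0

D: max(2, -8, 6) = 6
E: max(-6, 9, 2) = 9
F: max(0, -6, -5) = 0
C: min(6, 9, 0) = 0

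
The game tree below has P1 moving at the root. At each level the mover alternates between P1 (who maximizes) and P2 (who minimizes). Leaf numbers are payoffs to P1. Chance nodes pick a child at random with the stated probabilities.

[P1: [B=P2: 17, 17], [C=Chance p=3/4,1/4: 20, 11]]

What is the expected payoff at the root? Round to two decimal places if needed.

17.75

B (P2): min(17, 17) = 17
C (Chance): 3/4·20 + 1/4·11 = 17.75
Root (P1): max(17, 17.75) = 17.75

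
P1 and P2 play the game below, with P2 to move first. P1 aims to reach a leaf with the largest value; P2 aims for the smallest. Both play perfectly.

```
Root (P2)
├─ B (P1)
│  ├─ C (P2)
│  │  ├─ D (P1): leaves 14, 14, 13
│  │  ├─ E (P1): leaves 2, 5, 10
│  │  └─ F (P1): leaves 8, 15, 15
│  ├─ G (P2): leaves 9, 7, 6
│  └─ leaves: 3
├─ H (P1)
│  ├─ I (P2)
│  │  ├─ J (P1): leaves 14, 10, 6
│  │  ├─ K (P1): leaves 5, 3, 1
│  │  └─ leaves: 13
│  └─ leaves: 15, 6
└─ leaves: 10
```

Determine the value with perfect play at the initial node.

10

D (P1): max(14, 14, 13) = 14
E (P1): max(2, 5, 10) = 10
F (P1): max(8, 15, 15) = 15
C (P2): min(14, 10, 15) = 10
G (P2): min(9, 7, 6) = 6
B (P1): max(10, 6, 3) = 10
J (P1): max(14, 10, 6) = 14
K (P1): max(5, 3, 1) = 5
I (P2): min(14, 5, 13) = 5
H (P1): max(5, 15, 6) = 15
Root (P2): min(10, 15, 10) = 10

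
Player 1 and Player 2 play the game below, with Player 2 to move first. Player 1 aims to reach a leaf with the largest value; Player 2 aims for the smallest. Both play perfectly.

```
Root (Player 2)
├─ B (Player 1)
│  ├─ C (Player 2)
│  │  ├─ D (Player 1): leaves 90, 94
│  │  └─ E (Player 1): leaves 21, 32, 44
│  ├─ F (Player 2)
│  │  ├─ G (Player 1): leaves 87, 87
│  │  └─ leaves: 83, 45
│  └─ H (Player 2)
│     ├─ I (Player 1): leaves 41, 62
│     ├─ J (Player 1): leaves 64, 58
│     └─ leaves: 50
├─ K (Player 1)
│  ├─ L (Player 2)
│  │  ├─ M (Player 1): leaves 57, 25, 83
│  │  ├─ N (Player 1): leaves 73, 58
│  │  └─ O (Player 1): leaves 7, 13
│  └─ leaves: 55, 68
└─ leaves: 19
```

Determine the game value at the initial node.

D (Player 1): max(90, 94) = 94
E (Player 1): max(21, 32, 44) = 44
C (Player 2): min(94, 44) = 44
G (Player 1): max(87, 87) = 87
F (Player 2): min(87, 83, 45) = 45
I (Player 1): max(41, 62) = 62
J (Player 1): max(64, 58) = 64
H (Player 2): min(62, 64, 50) = 50
B (Player 1): max(44, 45, 50) = 50
M (Player 1): max(57, 25, 83) = 83
N (Player 1): max(73, 58) = 73
O (Player 1): max(7, 13) = 13
L (Player 2): min(83, 73, 13) = 13
K (Player 1): max(13, 55, 68) = 68
Root (Player 2): min(50, 68, 19) = 19

19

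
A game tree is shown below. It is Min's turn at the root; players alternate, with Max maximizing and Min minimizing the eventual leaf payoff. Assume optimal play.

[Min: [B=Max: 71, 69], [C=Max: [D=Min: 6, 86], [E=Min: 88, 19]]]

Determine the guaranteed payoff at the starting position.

B (Max): max(71, 69) = 71
D (Min): min(6, 86) = 6
E (Min): min(88, 19) = 19
C (Max): max(6, 19) = 19
Root (Min): min(71, 19) = 19

19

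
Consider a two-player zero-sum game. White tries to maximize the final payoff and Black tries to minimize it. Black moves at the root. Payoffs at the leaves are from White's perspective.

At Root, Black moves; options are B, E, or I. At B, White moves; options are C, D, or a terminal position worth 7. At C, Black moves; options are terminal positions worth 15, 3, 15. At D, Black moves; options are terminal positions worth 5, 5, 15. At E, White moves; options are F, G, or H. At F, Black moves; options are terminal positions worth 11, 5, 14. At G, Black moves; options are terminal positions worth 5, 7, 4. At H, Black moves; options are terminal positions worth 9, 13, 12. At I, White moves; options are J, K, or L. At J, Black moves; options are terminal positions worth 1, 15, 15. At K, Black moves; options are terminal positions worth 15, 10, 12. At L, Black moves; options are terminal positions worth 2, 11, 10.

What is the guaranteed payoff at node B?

7

C: min(15, 3, 15) = 3
D: min(5, 5, 15) = 5
B: max(3, 5, 7) = 7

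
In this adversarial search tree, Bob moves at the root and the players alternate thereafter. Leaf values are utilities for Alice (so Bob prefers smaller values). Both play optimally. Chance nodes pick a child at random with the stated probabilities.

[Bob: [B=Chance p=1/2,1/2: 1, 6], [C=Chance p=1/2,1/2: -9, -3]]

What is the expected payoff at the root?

B (Chance): 1/2·1 + 1/2·6 = 3.5
C (Chance): 1/2·-9 + 1/2·-3 = -6
Root (Bob): min(3.5, -6) = -6

-6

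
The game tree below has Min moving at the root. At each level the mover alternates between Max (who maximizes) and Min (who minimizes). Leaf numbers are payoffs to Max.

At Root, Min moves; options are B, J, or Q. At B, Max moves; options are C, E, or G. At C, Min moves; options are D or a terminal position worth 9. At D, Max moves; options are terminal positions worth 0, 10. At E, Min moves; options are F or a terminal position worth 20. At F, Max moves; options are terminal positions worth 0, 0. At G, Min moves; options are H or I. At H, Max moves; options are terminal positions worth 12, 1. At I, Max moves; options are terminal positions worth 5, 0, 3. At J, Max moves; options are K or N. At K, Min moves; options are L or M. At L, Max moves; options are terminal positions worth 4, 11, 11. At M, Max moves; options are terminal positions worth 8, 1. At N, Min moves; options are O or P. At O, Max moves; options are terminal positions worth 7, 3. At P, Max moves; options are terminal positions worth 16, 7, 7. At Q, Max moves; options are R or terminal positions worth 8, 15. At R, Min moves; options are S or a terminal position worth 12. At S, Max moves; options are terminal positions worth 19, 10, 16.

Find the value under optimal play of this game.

D (Max): max(0, 10) = 10
C (Min): min(10, 9) = 9
F (Max): max(0, 0) = 0
E (Min): min(0, 20) = 0
H (Max): max(12, 1) = 12
I (Max): max(5, 0, 3) = 5
G (Min): min(12, 5) = 5
B (Max): max(9, 0, 5) = 9
L (Max): max(4, 11, 11) = 11
M (Max): max(8, 1) = 8
K (Min): min(11, 8) = 8
O (Max): max(7, 3) = 7
P (Max): max(16, 7, 7) = 16
N (Min): min(7, 16) = 7
J (Max): max(8, 7) = 8
S (Max): max(19, 10, 16) = 19
R (Min): min(19, 12) = 12
Q (Max): max(12, 8, 15) = 15
Root (Min): min(9, 8, 15) = 8

8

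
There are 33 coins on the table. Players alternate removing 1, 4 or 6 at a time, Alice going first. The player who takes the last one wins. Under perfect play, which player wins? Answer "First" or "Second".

Compute winning (W) and losing (L) positions by backward induction:
i:   0  1  2  3  4  5  6  7  8  9 10 11 12 13 14 15 16 17 18 19 20 21 22 23 24 25 26 27 28 29 30 31 32 33
     L  W  L  W  W  L  W  L  W  W  L  W  L  W  W  L  W  L  W  W  L  W  L  W  W  L  W  L  W  W  L  W  L  W
Position 33 is W, so the first player wins.

First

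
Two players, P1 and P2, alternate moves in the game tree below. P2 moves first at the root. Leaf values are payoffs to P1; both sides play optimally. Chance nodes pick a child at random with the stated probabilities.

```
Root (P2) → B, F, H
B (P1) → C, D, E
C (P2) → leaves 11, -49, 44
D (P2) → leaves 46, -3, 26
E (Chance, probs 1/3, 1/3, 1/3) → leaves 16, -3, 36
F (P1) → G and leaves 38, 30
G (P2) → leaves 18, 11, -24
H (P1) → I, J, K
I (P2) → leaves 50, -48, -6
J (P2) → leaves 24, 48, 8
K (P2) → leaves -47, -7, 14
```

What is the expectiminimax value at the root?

C (P2): min(11, -49, 44) = -49
D (P2): min(46, -3, 26) = -3
E (Chance): 1/3·16 + 1/3·-3 + 1/3·36 = 16.33
B (P1): max(-49, -3, 16.33) = 16.33
G (P2): min(18, 11, -24) = -24
F (P1): max(-24, 38, 30) = 38
I (P2): min(50, -48, -6) = -48
J (P2): min(24, 48, 8) = 8
K (P2): min(-47, -7, 14) = -47
H (P1): max(-48, 8, -47) = 8
Root (P2): min(16.33, 38, 8) = 8

8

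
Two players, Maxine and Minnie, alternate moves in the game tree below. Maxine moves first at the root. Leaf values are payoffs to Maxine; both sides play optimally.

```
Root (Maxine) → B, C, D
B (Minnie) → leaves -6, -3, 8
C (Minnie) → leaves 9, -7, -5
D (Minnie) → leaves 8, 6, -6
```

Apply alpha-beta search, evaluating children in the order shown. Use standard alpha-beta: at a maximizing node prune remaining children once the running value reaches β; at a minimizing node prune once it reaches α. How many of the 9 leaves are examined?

B [α=-∞,β=+∞]: v=-6
C [α=-6,β=+∞]: v=-7 after child 2 ≤ α → α-cutoff, skip 1
D [α=-6,β=+∞]: v=-6
Root [α=-∞,β=+∞]: v=-6
Leaves evaluated: 8 of 9.

8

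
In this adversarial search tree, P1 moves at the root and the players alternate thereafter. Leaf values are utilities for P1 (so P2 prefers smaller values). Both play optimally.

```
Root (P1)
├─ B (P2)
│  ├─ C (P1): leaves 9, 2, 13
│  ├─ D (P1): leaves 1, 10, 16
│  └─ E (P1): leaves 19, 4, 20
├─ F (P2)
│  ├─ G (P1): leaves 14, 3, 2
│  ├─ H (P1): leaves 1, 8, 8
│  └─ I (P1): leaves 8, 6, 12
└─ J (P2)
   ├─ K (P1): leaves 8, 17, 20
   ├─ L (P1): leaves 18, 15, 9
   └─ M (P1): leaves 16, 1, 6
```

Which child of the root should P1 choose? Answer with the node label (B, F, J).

J

C (P1): max(9, 2, 13) = 13
D (P1): max(1, 10, 16) = 16
E (P1): max(19, 4, 20) = 20
B (P2): min(13, 16, 20) = 13
G (P1): max(14, 3, 2) = 14
H (P1): max(1, 8, 8) = 8
I (P1): max(8, 6, 12) = 12
F (P2): min(14, 8, 12) = 8
K (P1): max(8, 17, 20) = 20
L (P1): max(18, 15, 9) = 18
M (P1): max(16, 1, 6) = 16
J (P2): min(20, 18, 16) = 16
Root (P1): max(13, 8, 16) = 16
P1 picks the child with the highest value: J (value 16).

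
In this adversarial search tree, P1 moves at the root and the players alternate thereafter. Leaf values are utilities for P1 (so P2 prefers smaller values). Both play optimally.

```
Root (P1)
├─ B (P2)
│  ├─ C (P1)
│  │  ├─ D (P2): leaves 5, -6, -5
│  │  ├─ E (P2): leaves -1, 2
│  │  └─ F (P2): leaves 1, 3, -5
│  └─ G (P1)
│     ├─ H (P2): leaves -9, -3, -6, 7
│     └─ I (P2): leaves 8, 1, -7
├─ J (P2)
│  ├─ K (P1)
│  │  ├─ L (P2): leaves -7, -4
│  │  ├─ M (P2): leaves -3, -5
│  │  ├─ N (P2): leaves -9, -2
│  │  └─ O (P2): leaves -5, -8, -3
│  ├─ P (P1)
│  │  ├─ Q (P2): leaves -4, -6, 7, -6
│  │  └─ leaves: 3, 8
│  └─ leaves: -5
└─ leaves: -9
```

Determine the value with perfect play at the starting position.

-5

D (P2): min(5, -6, -5) = -6
E (P2): min(-1, 2) = -1
F (P2): min(1, 3, -5) = -5
C (P1): max(-6, -1, -5) = -1
H (P2): min(-9, -3, -6, 7) = -9
I (P2): min(8, 1, -7) = -7
G (P1): max(-9, -7) = -7
B (P2): min(-1, -7) = -7
L (P2): min(-7, -4) = -7
M (P2): min(-3, -5) = -5
N (P2): min(-9, -2) = -9
O (P2): min(-5, -8, -3) = -8
K (P1): max(-7, -5, -9, -8) = -5
Q (P2): min(-4, -6, 7, -6) = -6
P (P1): max(-6, 3, 8) = 8
J (P2): min(-5, 8, -5) = -5
Root (P1): max(-7, -5, -9) = -5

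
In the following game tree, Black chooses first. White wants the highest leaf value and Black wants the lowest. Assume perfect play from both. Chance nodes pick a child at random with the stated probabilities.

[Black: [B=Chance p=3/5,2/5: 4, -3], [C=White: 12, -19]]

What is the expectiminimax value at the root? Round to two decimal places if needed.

B (Chance): 3/5·4 + 2/5·-3 = 1.2
C (White): max(12, -19) = 12
Root (Black): min(1.2, 12) = 1.2

1.2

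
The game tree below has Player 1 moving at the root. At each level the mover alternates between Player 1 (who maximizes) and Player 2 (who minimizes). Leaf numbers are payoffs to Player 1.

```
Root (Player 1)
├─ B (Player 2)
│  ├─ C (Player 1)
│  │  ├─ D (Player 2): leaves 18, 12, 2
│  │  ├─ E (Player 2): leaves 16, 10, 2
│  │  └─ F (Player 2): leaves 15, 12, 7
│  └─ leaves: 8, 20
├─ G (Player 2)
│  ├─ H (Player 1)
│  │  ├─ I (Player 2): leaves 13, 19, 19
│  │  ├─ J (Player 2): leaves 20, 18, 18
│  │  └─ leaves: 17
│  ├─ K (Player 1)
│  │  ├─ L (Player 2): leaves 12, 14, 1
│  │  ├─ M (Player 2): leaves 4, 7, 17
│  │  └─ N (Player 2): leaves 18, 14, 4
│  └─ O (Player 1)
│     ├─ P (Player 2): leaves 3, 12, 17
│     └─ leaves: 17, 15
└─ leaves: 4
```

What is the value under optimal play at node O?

17

P: min(3, 12, 17) = 3
O: max(3, 17, 15) = 17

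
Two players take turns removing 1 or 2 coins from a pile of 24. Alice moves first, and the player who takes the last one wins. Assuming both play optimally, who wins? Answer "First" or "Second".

Second

W/L table (W = player to move can force a win):
i:   0  1  2  3  4  5  6  7  8  9 10 11 12 13 14 15 16 17 18 19 20 21 22 23 24
     L  W  W  L  W  W  L  W  W  L  W  W  L  W  W  L  W  W  L  W  W  L  W  W  L
Position 24 is L, so the second player wins.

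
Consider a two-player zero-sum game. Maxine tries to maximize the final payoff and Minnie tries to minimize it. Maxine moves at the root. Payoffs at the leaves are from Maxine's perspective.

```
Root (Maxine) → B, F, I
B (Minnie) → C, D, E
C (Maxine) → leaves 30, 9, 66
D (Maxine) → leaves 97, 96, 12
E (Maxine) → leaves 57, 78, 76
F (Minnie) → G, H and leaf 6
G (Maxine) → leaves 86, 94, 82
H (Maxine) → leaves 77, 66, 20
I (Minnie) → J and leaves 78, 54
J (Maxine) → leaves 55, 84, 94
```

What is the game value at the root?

66

C (Maxine): max(30, 9, 66) = 66
D (Maxine): max(97, 96, 12) = 97
E (Maxine): max(57, 78, 76) = 78
B (Minnie): min(66, 97, 78) = 66
G (Maxine): max(86, 94, 82) = 94
H (Maxine): max(77, 66, 20) = 77
F (Minnie): min(94, 77, 6) = 6
J (Maxine): max(55, 84, 94) = 94
I (Minnie): min(94, 78, 54) = 54
Root (Maxine): max(66, 6, 54) = 66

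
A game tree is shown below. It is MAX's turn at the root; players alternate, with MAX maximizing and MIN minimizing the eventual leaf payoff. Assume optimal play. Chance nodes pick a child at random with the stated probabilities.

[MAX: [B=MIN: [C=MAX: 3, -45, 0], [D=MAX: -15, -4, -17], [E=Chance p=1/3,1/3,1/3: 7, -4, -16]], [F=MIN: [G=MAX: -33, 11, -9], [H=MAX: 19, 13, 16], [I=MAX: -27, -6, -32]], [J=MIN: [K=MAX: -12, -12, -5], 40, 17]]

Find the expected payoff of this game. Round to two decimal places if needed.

C (MAX): max(3, -45, 0) = 3
D (MAX): max(-15, -4, -17) = -4
E (Chance): 1/3·7 + 1/3·-4 + 1/3·-16 = -4.33
B (MIN): min(3, -4, -4.33) = -4.33
G (MAX): max(-33, 11, -9) = 11
H (MAX): max(19, 13, 16) = 19
I (MAX): max(-27, -6, -32) = -6
F (MIN): min(11, 19, -6) = -6
K (MAX): max(-12, -12, -5) = -5
J (MIN): min(-5, 40, 17) = -5
Root (MAX): max(-4.33, -6, -5) = -4.33

-4.33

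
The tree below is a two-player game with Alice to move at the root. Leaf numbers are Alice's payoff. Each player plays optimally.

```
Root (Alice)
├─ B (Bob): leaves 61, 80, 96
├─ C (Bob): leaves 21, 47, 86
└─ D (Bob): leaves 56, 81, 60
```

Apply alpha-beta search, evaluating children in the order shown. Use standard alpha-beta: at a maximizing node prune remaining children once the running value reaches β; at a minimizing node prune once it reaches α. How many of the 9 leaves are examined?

5

B [α=-∞,β=+∞]: v=61
C [α=61,β=+∞]: v=21 after child 1 ≤ α → α-cutoff, skip 2
D [α=61,β=+∞]: v=56 after child 1 ≤ α → α-cutoff, skip 2
Root [α=-∞,β=+∞]: v=61
Leaves evaluated: 5 of 9.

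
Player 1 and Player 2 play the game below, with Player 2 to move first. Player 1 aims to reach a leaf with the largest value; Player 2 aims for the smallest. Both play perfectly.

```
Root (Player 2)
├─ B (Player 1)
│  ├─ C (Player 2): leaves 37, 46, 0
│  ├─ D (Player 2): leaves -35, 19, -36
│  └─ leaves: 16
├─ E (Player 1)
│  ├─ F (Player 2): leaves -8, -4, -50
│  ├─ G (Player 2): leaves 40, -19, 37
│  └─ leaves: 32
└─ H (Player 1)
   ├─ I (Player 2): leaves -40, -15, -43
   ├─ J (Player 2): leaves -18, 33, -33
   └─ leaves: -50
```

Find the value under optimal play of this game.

C (Player 2): min(37, 46, 0) = 0
D (Player 2): min(-35, 19, -36) = -36
B (Player 1): max(0, -36, 16) = 16
F (Player 2): min(-8, -4, -50) = -50
G (Player 2): min(40, -19, 37) = -19
E (Player 1): max(-50, -19, 32) = 32
I (Player 2): min(-40, -15, -43) = -43
J (Player 2): min(-18, 33, -33) = -33
H (Player 1): max(-43, -33, -50) = -33
Root (Player 2): min(16, 32, -33) = -33

-33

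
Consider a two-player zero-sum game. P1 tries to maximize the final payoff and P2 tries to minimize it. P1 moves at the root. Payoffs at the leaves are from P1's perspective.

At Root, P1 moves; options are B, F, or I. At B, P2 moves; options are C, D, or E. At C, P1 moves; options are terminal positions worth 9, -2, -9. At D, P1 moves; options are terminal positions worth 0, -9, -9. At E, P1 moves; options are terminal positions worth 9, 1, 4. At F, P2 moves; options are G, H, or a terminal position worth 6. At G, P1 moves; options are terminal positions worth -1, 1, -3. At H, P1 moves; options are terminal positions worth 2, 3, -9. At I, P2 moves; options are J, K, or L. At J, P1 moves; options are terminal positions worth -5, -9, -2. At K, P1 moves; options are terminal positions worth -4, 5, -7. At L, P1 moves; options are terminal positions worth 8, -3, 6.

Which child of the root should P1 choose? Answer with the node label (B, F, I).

F

C (P1): max(9, -2, -9) = 9
D (P1): max(0, -9, -9) = 0
E (P1): max(9, 1, 4) = 9
B (P2): min(9, 0, 9) = 0
G (P1): max(-1, 1, -3) = 1
H (P1): max(2, 3, -9) = 3
F (P2): min(1, 3, 6) = 1
J (P1): max(-5, -9, -2) = -2
K (P1): max(-4, 5, -7) = 5
L (P1): max(8, -3, 6) = 8
I (P2): min(-2, 5, 8) = -2
Root (P1): max(0, 1, -2) = 1
P1 picks the child with the highest value: F (value 1).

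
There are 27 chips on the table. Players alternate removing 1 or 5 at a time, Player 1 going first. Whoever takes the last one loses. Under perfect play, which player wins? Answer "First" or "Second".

Mark each pile size as W (mover wins) or L (mover loses):
i:   0  1  2  3  4  5  6  7  8  9 10 11 12 13 14 15 16 17 18 19 20 21 22 23 24 25 26 27
     W  L  W  L  W  L  W  L  W  L  W  L  W  L  W  L  W  L  W  L  W  L  W  L  W  L  W  L
Position 27 is L, so the second player wins.

Second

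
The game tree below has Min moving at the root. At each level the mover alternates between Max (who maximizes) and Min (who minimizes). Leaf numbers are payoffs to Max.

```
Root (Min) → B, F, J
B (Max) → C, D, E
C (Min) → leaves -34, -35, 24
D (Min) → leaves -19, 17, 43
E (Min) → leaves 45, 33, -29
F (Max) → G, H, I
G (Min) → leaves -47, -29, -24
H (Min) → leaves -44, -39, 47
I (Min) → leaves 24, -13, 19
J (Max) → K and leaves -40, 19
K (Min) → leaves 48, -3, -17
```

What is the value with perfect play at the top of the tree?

C (Min): min(-34, -35, 24) = -35
D (Min): min(-19, 17, 43) = -19
E (Min): min(45, 33, -29) = -29
B (Max): max(-35, -19, -29) = -19
G (Min): min(-47, -29, -24) = -47
H (Min): min(-44, -39, 47) = -44
I (Min): min(24, -13, 19) = -13
F (Max): max(-47, -44, -13) = -13
K (Min): min(48, -3, -17) = -17
J (Max): max(-17, -40, 19) = 19
Root (Min): min(-19, -13, 19) = -19

-19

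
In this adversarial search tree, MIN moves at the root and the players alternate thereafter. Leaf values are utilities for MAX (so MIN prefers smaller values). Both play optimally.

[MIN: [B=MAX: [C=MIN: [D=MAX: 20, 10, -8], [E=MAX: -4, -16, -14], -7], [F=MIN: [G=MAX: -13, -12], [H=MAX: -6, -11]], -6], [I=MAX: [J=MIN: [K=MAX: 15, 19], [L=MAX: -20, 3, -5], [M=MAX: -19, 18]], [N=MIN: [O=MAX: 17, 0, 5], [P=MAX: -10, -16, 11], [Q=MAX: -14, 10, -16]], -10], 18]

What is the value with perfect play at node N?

10

O: max(17, 0, 5) = 17
P: max(-10, -16, 11) = 11
Q: max(-14, 10, -16) = 10
N: min(17, 11, 10) = 10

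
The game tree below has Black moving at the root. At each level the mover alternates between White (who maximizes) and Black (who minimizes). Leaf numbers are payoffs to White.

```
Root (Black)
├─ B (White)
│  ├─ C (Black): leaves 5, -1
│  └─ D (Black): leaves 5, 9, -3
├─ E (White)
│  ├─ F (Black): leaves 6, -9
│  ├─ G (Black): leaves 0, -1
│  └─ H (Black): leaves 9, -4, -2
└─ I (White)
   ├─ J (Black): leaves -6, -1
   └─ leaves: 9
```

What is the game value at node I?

J: min(-6, -1) = -6
I: max(-6, 9) = 9

9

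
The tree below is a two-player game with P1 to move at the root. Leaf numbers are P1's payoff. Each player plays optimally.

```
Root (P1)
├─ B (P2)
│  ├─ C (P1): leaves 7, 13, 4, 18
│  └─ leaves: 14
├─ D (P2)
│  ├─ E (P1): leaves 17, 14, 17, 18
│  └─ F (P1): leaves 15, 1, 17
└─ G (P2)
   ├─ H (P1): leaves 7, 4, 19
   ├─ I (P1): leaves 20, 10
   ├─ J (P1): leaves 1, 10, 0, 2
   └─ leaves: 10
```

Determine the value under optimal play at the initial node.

17

C (P1): max(7, 13, 4, 18) = 18
B (P2): min(18, 14) = 14
E (P1): max(17, 14, 17, 18) = 18
F (P1): max(15, 1, 17) = 17
D (P2): min(18, 17) = 17
H (P1): max(7, 4, 19) = 19
I (P1): max(20, 10) = 20
J (P1): max(1, 10, 0, 2) = 10
G (P2): min(19, 20, 10, 10) = 10
Root (P1): max(14, 17, 10) = 17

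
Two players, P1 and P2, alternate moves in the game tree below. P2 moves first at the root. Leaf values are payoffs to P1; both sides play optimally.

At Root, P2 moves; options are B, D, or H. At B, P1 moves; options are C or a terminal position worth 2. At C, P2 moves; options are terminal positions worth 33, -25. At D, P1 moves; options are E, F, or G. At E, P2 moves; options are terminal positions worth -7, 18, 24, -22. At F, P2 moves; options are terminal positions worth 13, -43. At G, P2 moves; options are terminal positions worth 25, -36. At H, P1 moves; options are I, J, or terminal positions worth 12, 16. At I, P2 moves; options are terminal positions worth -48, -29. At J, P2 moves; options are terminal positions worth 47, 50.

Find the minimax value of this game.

-22

C (P2): min(33, -25) = -25
B (P1): max(-25, 2) = 2
E (P2): min(-7, 18, 24, -22) = -22
F (P2): min(13, -43) = -43
G (P2): min(25, -36) = -36
D (P1): max(-22, -43, -36) = -22
I (P2): min(-48, -29) = -48
J (P2): min(47, 50) = 47
H (P1): max(-48, 47, 12, 16) = 47
Root (P2): min(2, -22, 47) = -22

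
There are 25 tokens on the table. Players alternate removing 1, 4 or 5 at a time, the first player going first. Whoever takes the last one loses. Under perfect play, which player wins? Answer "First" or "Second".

Positions where the player to move wins (W) vs loses (L):
i:   0  1  2  3  4  5  6  7  8  9 10 11 12 13 14 15 16 17 18 19 20 21 22 23 24 25
     W  L  W  L  W  W  W  W  W  L  W  L  W  W  W  W  W  L  W  L  W  W  W  W  W  L
Position 25 is L, so the second player wins.

Second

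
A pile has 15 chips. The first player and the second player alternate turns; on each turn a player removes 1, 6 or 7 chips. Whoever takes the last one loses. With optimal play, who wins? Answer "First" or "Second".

Mark each pile size as W (mover wins) or L (mover loses):
i:   0  1  2  3  4  5  6  7  8  9 10 11 12 13 14 15
     W  L  W  L  W  L  W  W  W  W  W  W  W  L  W  L
Position 15 is L, so the second player wins.

Second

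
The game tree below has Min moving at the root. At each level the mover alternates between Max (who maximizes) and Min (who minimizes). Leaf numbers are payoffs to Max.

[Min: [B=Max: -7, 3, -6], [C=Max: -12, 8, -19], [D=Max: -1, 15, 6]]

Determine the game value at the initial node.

B (Max): max(-7, 3, -6) = 3
C (Max): max(-12, 8, -19) = 8
D (Max): max(-1, 15, 6) = 15
Root (Min): min(3, 8, 15) = 3

3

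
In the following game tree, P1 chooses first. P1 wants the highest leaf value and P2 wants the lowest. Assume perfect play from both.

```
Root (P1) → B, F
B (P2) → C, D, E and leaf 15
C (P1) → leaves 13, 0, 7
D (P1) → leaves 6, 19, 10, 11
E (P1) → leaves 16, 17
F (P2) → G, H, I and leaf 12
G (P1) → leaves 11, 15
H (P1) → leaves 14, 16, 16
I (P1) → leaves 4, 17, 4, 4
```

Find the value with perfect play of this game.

13

C (P1): max(13, 0, 7) = 13
D (P1): max(6, 19, 10, 11) = 19
E (P1): max(16, 17) = 17
B (P2): min(13, 19, 17, 15) = 13
G (P1): max(11, 15) = 15
H (P1): max(14, 16, 16) = 16
I (P1): max(4, 17, 4, 4) = 17
F (P2): min(15, 16, 17, 12) = 12
Root (P1): max(13, 12) = 13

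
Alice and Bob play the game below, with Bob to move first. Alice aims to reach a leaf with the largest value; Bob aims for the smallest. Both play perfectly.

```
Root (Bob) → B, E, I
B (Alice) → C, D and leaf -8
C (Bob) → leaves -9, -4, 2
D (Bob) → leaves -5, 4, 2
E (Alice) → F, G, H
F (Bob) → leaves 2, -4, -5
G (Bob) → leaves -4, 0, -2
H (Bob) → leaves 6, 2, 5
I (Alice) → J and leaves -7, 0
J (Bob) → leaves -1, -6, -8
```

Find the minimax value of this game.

-5

C (Bob): min(-9, -4, 2) = -9
D (Bob): min(-5, 4, 2) = -5
B (Alice): max(-9, -5, -8) = -5
F (Bob): min(2, -4, -5) = -5
G (Bob): min(-4, 0, -2) = -4
H (Bob): min(6, 2, 5) = 2
E (Alice): max(-5, -4, 2) = 2
J (Bob): min(-1, -6, -8) = -8
I (Alice): max(-8, -7, 0) = 0
Root (Bob): min(-5, 2, 0) = -5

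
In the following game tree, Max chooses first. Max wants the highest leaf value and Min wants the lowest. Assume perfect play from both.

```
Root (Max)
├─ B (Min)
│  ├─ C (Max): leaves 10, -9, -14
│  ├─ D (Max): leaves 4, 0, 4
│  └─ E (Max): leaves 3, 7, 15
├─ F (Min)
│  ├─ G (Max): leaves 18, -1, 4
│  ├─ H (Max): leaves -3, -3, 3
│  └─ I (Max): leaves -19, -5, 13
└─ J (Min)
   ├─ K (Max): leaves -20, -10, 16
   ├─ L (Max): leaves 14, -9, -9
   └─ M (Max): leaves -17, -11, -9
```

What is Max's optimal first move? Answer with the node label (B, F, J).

C (Max): max(10, -9, -14) = 10
D (Max): max(4, 0, 4) = 4
E (Max): max(3, 7, 15) = 15
B (Min): min(10, 4, 15) = 4
G (Max): max(18, -1, 4) = 18
H (Max): max(-3, -3, 3) = 3
I (Max): max(-19, -5, 13) = 13
F (Min): min(18, 3, 13) = 3
K (Max): max(-20, -10, 16) = 16
L (Max): max(14, -9, -9) = 14
M (Max): max(-17, -11, -9) = -9
J (Min): min(16, 14, -9) = -9
Root (Max): max(4, 3, -9) = 4
Max picks the child with the highest value: B (value 4).

B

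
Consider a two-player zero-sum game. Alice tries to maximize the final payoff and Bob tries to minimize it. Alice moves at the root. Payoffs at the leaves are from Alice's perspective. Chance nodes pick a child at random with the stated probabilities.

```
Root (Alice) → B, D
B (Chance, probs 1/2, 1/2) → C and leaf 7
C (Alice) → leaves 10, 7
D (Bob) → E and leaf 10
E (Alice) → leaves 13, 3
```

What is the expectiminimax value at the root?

C (Alice): max(10, 7) = 10
B (Chance): 1/2·10 + 1/2·7 = 8.5
E (Alice): max(13, 3) = 13
D (Bob): min(13, 10) = 10
Root (Alice): max(8.5, 10) = 10

10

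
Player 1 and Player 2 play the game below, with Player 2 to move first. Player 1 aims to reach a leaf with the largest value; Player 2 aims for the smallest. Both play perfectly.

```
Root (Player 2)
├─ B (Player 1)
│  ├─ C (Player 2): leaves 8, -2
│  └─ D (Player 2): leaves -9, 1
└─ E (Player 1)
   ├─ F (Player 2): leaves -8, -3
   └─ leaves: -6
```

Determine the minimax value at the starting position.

-6

C (Player 2): min(8, -2) = -2
D (Player 2): min(-9, 1) = -9
B (Player 1): max(-2, -9) = -2
F (Player 2): min(-8, -3) = -8
E (Player 1): max(-8, -6) = -6
Root (Player 2): min(-2, -6) = -6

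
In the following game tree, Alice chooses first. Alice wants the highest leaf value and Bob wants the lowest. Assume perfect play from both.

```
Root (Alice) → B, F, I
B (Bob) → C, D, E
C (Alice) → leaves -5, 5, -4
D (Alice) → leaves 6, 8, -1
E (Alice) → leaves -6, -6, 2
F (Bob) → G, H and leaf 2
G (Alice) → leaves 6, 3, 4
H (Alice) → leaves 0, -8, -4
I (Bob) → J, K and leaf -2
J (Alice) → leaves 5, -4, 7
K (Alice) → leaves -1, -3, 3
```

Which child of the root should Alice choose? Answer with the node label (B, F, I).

B

C (Alice): max(-5, 5, -4) = 5
D (Alice): max(6, 8, -1) = 8
E (Alice): max(-6, -6, 2) = 2
B (Bob): min(5, 8, 2) = 2
G (Alice): max(6, 3, 4) = 6
H (Alice): max(0, -8, -4) = 0
F (Bob): min(6, 0, 2) = 0
J (Alice): max(5, -4, 7) = 7
K (Alice): max(-1, -3, 3) = 3
I (Bob): min(7, 3, -2) = -2
Root (Alice): max(2, 0, -2) = 2
Alice picks the child with the highest value: B (value 2).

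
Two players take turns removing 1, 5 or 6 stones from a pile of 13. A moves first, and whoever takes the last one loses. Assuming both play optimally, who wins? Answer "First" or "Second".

First

Compute winning (W) and losing (L) positions by backward induction:
i:   0  1  2  3  4  5  6  7  8  9 10 11 12 13
     W  L  W  L  W  L  W  W  W  W  W  W  L  W
Position 13 is W, so the first player wins.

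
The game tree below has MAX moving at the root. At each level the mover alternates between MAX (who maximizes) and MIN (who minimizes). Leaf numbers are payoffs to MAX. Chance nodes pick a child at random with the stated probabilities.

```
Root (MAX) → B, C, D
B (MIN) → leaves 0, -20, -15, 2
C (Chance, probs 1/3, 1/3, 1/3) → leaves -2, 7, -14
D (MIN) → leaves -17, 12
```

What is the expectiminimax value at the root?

B (MIN): min(0, -20, -15, 2) = -20
C (Chance): 1/3·-2 + 1/3·7 + 1/3·-14 = -3
D (MIN): min(-17, 12) = -17
Root (MAX): max(-20, -3, -17) = -3

-3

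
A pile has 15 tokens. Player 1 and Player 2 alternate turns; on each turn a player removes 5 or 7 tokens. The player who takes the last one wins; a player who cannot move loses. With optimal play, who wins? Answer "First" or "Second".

Second

Positions where the player to move wins (W) vs loses (L):
i:   0  1  2  3  4  5  6  7  8  9 10 11 12 13 14 15
     L  L  L  L  L  W  W  W  W  W  W  W  L  L  L  L
Position 15 is L, so the second player wins.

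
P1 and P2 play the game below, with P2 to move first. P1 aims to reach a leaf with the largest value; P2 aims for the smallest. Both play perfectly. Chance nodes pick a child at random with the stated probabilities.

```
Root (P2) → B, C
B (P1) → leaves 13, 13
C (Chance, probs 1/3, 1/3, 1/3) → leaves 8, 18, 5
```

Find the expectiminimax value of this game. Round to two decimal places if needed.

B (P1): max(13, 13) = 13
C (Chance): 1/3·8 + 1/3·18 + 1/3·5 = 10.33
Root (P2): min(13, 10.33) = 10.33

10.33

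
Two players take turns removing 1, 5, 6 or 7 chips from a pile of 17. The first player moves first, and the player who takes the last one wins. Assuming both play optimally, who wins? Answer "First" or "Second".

Mark each pile size as W (mover wins) or L (mover loses):
i:   0  1  2  3  4  5  6  7  8  9 10 11 12 13 14 15 16 17
     L  W  L  W  L  W  W  W  W  W  W  W  L  W  L  W  L  W
Position 17 is W, so the first player wins.

First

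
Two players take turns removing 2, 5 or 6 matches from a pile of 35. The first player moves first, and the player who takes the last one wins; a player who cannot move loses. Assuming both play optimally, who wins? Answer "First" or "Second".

Positions where the player to move wins (W) vs loses (L):
i:   0  1  2  3  4  5  6  7  8  9 10 11 12 13 14 15 16 17 18 19 20 21 22 23 24 25 26 27 28 29 30 31 32 33 34 35
     L  L  W  W  L  W  W  W  L  W  W  L  L  W  W  L  W  W  W  L  W  W  L  L  W  W  L  W  W  W  L  W  W  L  L  W
Position 35 is W, so the first player wins.

First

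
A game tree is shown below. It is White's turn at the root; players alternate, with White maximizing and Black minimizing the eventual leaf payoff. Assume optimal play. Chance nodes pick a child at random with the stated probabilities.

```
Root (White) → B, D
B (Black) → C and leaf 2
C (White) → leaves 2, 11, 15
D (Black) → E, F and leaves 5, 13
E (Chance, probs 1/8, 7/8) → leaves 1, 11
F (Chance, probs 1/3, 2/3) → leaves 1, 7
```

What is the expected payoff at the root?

5

C (White): max(2, 11, 15) = 15
B (Black): min(15, 2) = 2
E (Chance): 1/8·1 + 7/8·11 = 9.75
F (Chance): 1/3·1 + 2/3·7 = 5
D (Black): min(9.75, 5, 5, 13) = 5
Root (White): max(2, 5) = 5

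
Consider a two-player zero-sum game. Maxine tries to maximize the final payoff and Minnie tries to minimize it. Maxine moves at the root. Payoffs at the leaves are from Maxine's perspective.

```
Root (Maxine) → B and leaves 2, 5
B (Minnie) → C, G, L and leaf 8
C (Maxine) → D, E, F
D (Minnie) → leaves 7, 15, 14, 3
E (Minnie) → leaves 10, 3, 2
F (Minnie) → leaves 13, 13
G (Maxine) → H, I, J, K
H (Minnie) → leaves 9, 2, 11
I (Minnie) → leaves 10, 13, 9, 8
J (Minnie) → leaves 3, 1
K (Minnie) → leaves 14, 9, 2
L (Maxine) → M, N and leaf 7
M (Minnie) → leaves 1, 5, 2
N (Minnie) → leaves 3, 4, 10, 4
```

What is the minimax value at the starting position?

7

D (Minnie): min(7, 15, 14, 3) = 3
E (Minnie): min(10, 3, 2) = 2
F (Minnie): min(13, 13) = 13
C (Maxine): max(3, 2, 13) = 13
H (Minnie): min(9, 2, 11) = 2
I (Minnie): min(10, 13, 9, 8) = 8
J (Minnie): min(3, 1) = 1
K (Minnie): min(14, 9, 2) = 2
G (Maxine): max(2, 8, 1, 2) = 8
M (Minnie): min(1, 5, 2) = 1
N (Minnie): min(3, 4, 10, 4) = 3
L (Maxine): max(1, 3, 7) = 7
B (Minnie): min(13, 8, 7, 8) = 7
Root (Maxine): max(7, 2, 5) = 7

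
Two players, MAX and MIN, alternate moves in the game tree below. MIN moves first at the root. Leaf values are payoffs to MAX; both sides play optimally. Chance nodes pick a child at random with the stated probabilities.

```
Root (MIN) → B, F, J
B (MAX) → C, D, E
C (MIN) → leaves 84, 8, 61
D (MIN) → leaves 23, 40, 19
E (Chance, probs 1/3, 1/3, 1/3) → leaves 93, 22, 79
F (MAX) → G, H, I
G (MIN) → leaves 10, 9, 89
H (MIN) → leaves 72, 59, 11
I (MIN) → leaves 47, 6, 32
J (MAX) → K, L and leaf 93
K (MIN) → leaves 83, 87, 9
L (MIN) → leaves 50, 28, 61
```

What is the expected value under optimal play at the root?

11

C (MIN): min(84, 8, 61) = 8
D (MIN): min(23, 40, 19) = 19
E (Chance): 1/3·93 + 1/3·22 + 1/3·79 = 64.67
B (MAX): max(8, 19, 64.67) = 64.67
G (MIN): min(10, 9, 89) = 9
H (MIN): min(72, 59, 11) = 11
I (MIN): min(47, 6, 32) = 6
F (MAX): max(9, 11, 6) = 11
K (MIN): min(83, 87, 9) = 9
L (MIN): min(50, 28, 61) = 28
J (MAX): max(9, 28, 93) = 93
Root (MIN): min(64.67, 11, 93) = 11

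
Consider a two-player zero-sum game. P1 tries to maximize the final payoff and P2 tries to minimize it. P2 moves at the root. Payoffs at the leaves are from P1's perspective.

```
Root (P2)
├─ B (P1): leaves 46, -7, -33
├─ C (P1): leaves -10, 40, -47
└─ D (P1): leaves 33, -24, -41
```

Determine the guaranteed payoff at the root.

B (P1): max(46, -7, -33) = 46
C (P1): max(-10, 40, -47) = 40
D (P1): max(33, -24, -41) = 33
Root (P2): min(46, 40, 33) = 33

33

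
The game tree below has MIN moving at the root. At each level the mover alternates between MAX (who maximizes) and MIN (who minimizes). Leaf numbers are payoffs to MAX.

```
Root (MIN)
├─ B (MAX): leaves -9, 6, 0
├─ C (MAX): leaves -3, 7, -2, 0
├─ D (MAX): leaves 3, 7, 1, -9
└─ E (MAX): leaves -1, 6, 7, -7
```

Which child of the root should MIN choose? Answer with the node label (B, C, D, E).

B

B (MAX): max(-9, 6, 0) = 6
C (MAX): max(-3, 7, -2, 0) = 7
D (MAX): max(3, 7, 1, -9) = 7
E (MAX): max(-1, 6, 7, -7) = 7
Root (MIN): min(6, 7, 7, 7) = 6
MIN picks the child with the lowest value: B (value 6).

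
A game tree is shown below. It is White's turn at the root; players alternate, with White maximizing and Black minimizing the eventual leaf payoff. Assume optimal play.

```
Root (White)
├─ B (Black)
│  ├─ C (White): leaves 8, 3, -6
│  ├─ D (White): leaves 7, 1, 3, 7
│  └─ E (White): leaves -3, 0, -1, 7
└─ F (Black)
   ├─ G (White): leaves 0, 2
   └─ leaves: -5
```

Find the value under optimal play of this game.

7

C (White): max(8, 3, -6) = 8
D (White): max(7, 1, 3, 7) = 7
E (White): max(-3, 0, -1, 7) = 7
B (Black): min(8, 7, 7) = 7
G (White): max(0, 2) = 2
F (Black): min(2, -5) = -5
Root (White): max(7, -5) = 7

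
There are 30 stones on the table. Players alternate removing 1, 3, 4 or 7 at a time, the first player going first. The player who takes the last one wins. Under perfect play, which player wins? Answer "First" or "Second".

W/L table (W = player to move can force a win):
i:   0  1  2  3  4  5  6  7  8  9 10 11 12 13 14 15 16 17 18 19 20 21 22 23 24 25 26 27 28 29 30
     L  W  L  W  W  W  W  W  L  W  L  W  W  W  W  W  L  W  L  W  W  W  W  W  L  W  L  W  W  W  W
Position 30 is W, so the first player wins.

First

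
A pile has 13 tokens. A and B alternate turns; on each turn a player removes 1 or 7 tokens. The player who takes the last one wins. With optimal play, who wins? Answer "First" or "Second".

First

W/L table (W = player to move can force a win):
i:   0  1  2  3  4  5  6  7  8  9 10 11 12 13
     L  W  L  W  L  W  L  W  L  W  L  W  L  W
Position 13 is W, so the first player wins.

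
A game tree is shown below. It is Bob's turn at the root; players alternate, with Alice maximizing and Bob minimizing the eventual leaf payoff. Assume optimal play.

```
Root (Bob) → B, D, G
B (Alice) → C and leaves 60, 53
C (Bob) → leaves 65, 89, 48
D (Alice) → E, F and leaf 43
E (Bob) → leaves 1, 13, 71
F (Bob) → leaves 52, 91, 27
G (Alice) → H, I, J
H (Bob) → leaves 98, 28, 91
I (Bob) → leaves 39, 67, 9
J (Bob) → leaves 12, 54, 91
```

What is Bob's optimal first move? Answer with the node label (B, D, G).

C (Bob): min(65, 89, 48) = 48
B (Alice): max(48, 60, 53) = 60
E (Bob): min(1, 13, 71) = 1
F (Bob): min(52, 91, 27) = 27
D (Alice): max(1, 27, 43) = 43
H (Bob): min(98, 28, 91) = 28
I (Bob): min(39, 67, 9) = 9
J (Bob): min(12, 54, 91) = 12
G (Alice): max(28, 9, 12) = 28
Root (Bob): min(60, 43, 28) = 28
Bob picks the child with the lowest value: G (value 28).

G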